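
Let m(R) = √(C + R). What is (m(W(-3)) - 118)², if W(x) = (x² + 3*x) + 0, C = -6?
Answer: (118 - I*√6)² ≈ 13918.0 - 578.08*I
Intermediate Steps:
W(x) = x² + 3*x
m(R) = √(-6 + R)
(m(W(-3)) - 118)² = (√(-6 - 3*(3 - 3)) - 118)² = (√(-6 - 3*0) - 118)² = (√(-6 + 0) - 118)² = (√(-6) - 118)² = (I*√6 - 118)² = (-118 + I*√6)²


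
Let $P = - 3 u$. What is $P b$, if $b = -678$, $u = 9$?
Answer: $18306$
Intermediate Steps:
$P = -27$ ($P = \left(-3\right) 9 = -27$)
$P b = \left(-27\right) \left(-678\right) = 18306$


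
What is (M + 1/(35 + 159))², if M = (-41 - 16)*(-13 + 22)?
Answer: 9904429441/37636 ≈ 2.6316e+5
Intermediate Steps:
M = -513 (M = -57*9 = -513)
(M + 1/(35 + 159))² = (-513 + 1/(35 + 159))² = (-513 + 1/194)² = (-99521/194)² = 9904429441/37636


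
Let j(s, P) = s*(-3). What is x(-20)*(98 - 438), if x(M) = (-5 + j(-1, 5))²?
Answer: -1360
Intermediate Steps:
j(s, P) = -3*s
x(M) = 4 (x(M) = (-5 - 3*(-1))² = (-5 + 3)² = (-2)² = 4)
x(-20)*(98 - 438) = 4*(98 - 438) = 4*(-340) = -1360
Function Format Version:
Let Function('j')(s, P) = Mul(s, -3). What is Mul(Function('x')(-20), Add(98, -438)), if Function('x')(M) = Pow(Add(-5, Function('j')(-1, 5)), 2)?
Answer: -1360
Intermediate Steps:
Function('j')(s, P) = Mul(-3, s)
Function('x')(M) = 4 (Function('x')(M) = Pow(Add(-5, Mul(-3, -1)), 2) = Pow(Add(-5, 3), 2) = Pow(-2, 2) = 4)
Mul(Function('x')(-20), Add(98, -438)) = Mul(4, Add(98, -438)) = Mul(4, -340) = -1360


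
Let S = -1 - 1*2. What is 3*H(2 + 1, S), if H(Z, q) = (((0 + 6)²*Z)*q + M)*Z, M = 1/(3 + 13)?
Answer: -46647/16 ≈ -2915.4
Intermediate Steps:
M = 1/16 ≈ 0.062500
S = -3 (S = -1 - 2 = -3)
H(Z, q) = Z*(1/16 + 36*Z*q) (H(Z, q) = (((0 + 6)²*Z)*q + 1/16)*Z = ((6²*Z)*q + 1/16)*Z = ((36*Z)*q + 1/16)*Z = (36*Z*q + 1/16)*Z = (1/16 + 36*Z*q)*Z = Z*(1/16 + 36*Z*q))
3*H(2 + 1, S) = 3*((2 + 1)*(1 + 576*(2 + 1)*(-3))/16) = 3*((1/16)*3*(1 + 576*3*(-3))) = 3*((1/16)*3*(1 - 5184)) = 3*((1/16)*3*(-5183)) = 3*(-15549/16) = -46647/16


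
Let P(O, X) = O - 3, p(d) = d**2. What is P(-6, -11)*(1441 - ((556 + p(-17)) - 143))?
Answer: -6651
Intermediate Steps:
P(O, X) = -3 + O
P(-6, -11)*(1441 - ((556 + p(-17)) - 143)) = (-3 - 6)*(1441 - ((556 + (-17)**2) - 143)) = -9*(1441 - ((556 + 289) - 143)) = -9*(1441 - (845 - 143)) = -9*(1441 - 1*702) = -9*(1441 - 702) = -9*739 = -6651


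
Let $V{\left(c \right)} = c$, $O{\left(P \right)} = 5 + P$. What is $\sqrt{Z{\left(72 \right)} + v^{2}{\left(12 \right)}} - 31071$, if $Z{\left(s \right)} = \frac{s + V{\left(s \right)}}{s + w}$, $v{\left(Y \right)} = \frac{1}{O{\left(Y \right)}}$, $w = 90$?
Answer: $-31071 + \frac{\sqrt{2321}}{51} \approx -31070.0$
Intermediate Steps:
$v{\left(Y \right)} = \frac{1}{5 + Y}$
$Z{\left(s \right)} = \frac{2 s}{90 + s}$ ($Z{\left(s \right)} = \frac{s + s}{s + 90} = \frac{2 s}{90 + s}$)
$\sqrt{Z{\left(72 \right)} + v^{2}{\left(12 \right)}} - 31071 = \sqrt{2 \cdot 72 \frac{1}{90 + 72} + \left(\frac{1}{5 + 12}\right)^{2}} - 31071 = \sqrt{2 \cdot 72 \cdot \frac{1}{162} + \left(\frac{1}{17}\right)^{2}} - 31071 = \sqrt{\frac{8}{9} + \frac{1}{289}} - 31071 = \sqrt{\frac{2321}{2601}} - 31071 = \frac{\sqrt{2321}}{51} - 31071 = -31071 + \frac{\sqrt{2321}}{51}$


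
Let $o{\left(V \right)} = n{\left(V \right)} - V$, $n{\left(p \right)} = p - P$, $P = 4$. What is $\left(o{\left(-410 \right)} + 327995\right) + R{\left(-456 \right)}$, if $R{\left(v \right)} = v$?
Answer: $327535$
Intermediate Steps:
$n{\left(p \right)} = -4 + p$ ($n{\left(p \right)} = p - 4 = -4 + p$)
$o{\left(V \right)} = -4$ ($o{\left(V \right)} = \left(-4 + V\right) - V = -4$)
$\left(o{\left(-410 \right)} + 327995\right) + R{\left(-456 \right)} = \left(-4 + 327995\right) - 456 = 327991 - 456 = 327535$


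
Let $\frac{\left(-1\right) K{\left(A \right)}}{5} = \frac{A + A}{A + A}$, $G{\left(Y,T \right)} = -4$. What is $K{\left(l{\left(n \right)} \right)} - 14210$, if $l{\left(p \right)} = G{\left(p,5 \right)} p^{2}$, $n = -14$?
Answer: $-14215$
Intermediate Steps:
$l{\left(p \right)} = - 4 p^{2}$
$K{\left(A \right)} = -5$ ($K{\left(A \right)} = - 5 \frac{A + A}{A + A} = - 5 \frac{2 A}{2 A} = - 5 \cdot 2 A \frac{1}{2 A} = \left(-5\right) 1 = -5$)
$K{\left(l{\left(n \right)} \right)} - 14210 = -5 - 14210 = -14215$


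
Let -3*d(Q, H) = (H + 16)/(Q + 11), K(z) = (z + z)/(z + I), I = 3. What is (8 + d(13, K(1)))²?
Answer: 139129/2304 ≈ 60.386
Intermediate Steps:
K(z) = 2*z/(3 + z) (K(z) = (z + z)/(z + 3) = (2*z)/(3 + z) = 2*z/(3 + z))
d(Q, H) = -(16 + H)/(3*(11 + Q)) (d(Q, H) = -(H + 16)/(3*(Q + 11)) = -(16 + H)/(3*(11 + Q)))
(8 + d(13, K(1)))² = (8 + (-16 - 2/(3 + 1))/(3*(11 + 13)))² = (8 + (⅓)*(-16 - 2/4)/24)² = (8 + (⅓)*(1/24)*(-16 - 2/4))² = (8 + (⅓)*(1/24)*(-16 - 1*½))² = (8 + (⅓)*(1/24)*(-16 - ½))² = (8 + (⅓)*(1/24)*(-33/2))² = (8 - 11/48)² = (373/48)² = 139129/2304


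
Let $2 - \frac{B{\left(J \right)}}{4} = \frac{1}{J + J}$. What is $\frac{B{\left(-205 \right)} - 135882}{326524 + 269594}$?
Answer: $- \frac{13927084}{61102095} \approx -0.22793$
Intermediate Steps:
$B{\left(J \right)} = 8 - \frac{2}{J}$ ($B{\left(J \right)} = 8 - \frac{4}{J + J} = 8 - \frac{4}{2 J} = 8 - 4 \frac{1}{2 J} = 8 - \frac{2}{J}$)
$\frac{B{\left(-205 \right)} - 135882}{326524 + 269594} = \frac{\left(8 - \frac{2}{-205}\right) - 135882}{326524 + 269594} = \frac{\left(8 - - \frac{2}{205}\right) - 135882}{596118} = \left(\left(8 + \frac{2}{205}\right) - 135882\right) \frac{1}{596118} = \left(\frac{1642}{205} - 135882\right) \frac{1}{596118} = \left(- \frac{27854168}{205}\right) \frac{1}{596118} = - \frac{13927084}{61102095}$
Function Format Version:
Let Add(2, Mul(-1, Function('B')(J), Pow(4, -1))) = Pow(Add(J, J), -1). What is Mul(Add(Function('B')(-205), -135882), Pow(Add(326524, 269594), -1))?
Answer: Rational(-13927084, 61102095) ≈ -0.22793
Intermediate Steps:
Function('B')(J) = Add(8, Mul(-2, Pow(J, -1))) (Function('B')(J) = Add(8, Mul(-4, Pow(Add(J, J), -1))) = Add(8, Mul(-4, Pow(Mul(2, J), -1))) = Add(8, Mul(-4, Mul(Rational(1, 2), Pow(J, -1)))) = Add(8, Mul(-2, Pow(J, -1))))
Mul(Add(Function('B')(-205), -135882), Pow(Add(326524, 269594), -1)) = Mul(Add(Add(8, Mul(-2, Pow(-205, -1))), -135882), Pow(Add(326524, 269594), -1)) = Mul(Add(Add(8, Mul(-2, Rational(-1, 205))), -135882), Pow(596118, -1)) = Mul(Add(Add(8, Rational(2, 205)), -135882), Rational(1, 596118)) = Mul(Add(Rational(1642, 205), -135882), Rational(1, 596118)) = Mul(Rational(-27854168, 205), Rational(1, 596118)) = Rational(-13927084, 61102095)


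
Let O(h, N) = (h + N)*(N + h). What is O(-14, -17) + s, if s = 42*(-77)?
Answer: -2273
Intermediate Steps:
O(h, N) = (N + h)**2 (O(h, N) = (N + h)*(N + h) = (N + h)**2)
s = -3234
O(-14, -17) + s = (-17 - 14)**2 - 3234 = (-31)**2 - 3234 = 961 - 3234 = -2273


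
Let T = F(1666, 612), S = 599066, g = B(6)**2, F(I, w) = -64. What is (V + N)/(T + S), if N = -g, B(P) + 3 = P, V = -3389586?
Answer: -3389595/599002 ≈ -5.6587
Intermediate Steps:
B(P) = -3 + P
g = 9 (g = (-3 + 6)**2 = 3**2 = 9)
T = -64
N = -9 (N = -1*9 = -9)
(V + N)/(T + S) = (-3389586 - 9)/(-64 + 599066) = -3389595/599002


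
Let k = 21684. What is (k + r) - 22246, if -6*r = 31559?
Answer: -34931/6 ≈ -5821.8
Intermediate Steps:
r = -31559/6 (r = -1/6*31559 = -31559/6 ≈ -5259.8)
(k + r) - 22246 = (21684 - 31559/6) - 22246 = 98545/6 - 22246 = -34931/6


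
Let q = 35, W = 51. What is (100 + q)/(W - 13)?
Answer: 135/38 ≈ 3.5526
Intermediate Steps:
(100 + q)/(W - 13) = (100 + 35)/(51 - 13) = 135/38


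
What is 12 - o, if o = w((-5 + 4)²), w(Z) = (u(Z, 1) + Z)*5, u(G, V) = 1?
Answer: 2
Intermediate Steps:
w(Z) = 5 + 5*Z (w(Z) = (1 + Z)*5 = 5 + 5*Z)
o = 10 (o = 5 + 5*(-5 + 4)² = 5 + 5*(-1)² = 5 + 5*1 = 5 + 5 = 10)
12 - o = 12 - 1*10 = 12 - 10 = 2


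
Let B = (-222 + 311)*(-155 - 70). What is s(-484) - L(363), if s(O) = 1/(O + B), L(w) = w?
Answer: -7444768/20509 ≈ -363.00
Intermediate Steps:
B = -20025 (B = 89*(-225) = -20025)
s(O) = 1/(-20025 + O) (s(O) = 1/(O - 20025) = 1/(-20025 + O))
s(-484) - L(363) = 1/(-20025 - 484) - 1*363 = 1/(-20509) - 363 = -1/20509 - 363 = -7444768/20509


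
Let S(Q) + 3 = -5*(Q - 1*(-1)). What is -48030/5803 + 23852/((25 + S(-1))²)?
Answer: 28791659/702163 ≈ 41.004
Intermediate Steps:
S(Q) = -8 - 5*Q (S(Q) = -3 - 5*(Q - 1*(-1)) = -3 - 5*(Q + 1) = -3 - 5*(1 + Q) = -3 + (-5 - 5*Q) = -8 - 5*Q)
-48030/5803 + 23852/((25 + S(-1))²) = -48030/5803 + 23852/((25 + (-8 - 5*(-1)))²) = -48030*1/5803 + 23852/((25 + (-8 + 5))²) = -48030/5803 + 23852/((25 - 3)²) = -48030/5803 + 23852/(22²) = -48030/5803 + 23852/484 = -48030/5803 + 23852*(1/484) = -48030/5803 + 5963/121 = 28791659/702163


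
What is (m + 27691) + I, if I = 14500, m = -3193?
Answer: 38998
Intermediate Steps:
(m + 27691) + I = (-3193 + 27691) + 14500 = 24498 + 14500 = 38998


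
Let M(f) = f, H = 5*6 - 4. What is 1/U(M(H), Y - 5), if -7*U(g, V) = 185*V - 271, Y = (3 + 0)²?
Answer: -1/67 ≈ -0.014925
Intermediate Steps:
H = 26 (H = 30 - 4 = 26)
Y = 9 (Y = 3² = 9)
U(g, V) = 271/7 - 185*V/7 (U(g, V) = -(185*V - 271)/7 = -(-271 + 185*V)/7 = 271/7 - 185*V/7)
1/U(M(H), Y - 5) = 1/(271/7 - 185*(9 - 5)/7) = 1/(271/7 - 185/7*4) = 1/(271/7 - 740/7) = 1/(-67) = -1/67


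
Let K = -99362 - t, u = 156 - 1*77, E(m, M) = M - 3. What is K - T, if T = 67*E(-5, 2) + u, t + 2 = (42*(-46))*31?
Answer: -39480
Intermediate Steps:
E(m, M) = -3 + M
u = 79 (u = 156 - 77 = 79)
t = -59894 (t = -2 + (42*(-46))*31 = -2 - 1932*31 = -2 - 59892 = -59894)
K = -39468 (K = -99362 - 1*(-59894) = -99362 + 59894 = -39468)
T = 12 (T = 67*(-3 + 2) + 79 = 67*(-1) + 79 = -67 + 79 = 12)
K - T = -39468 - 1*12 = -39468 - 12 = -39480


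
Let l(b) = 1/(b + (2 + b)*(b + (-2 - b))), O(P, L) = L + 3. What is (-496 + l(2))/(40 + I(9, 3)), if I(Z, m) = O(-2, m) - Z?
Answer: -2977/222 ≈ -13.410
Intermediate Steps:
O(P, L) = 3 + L
l(b) = 1/(-4 - b) (l(b) = 1/(b + (2 + b)*(-2)) = 1/(b + (-4 - 2*b)) = 1/(-4 - b))
I(Z, m) = 3 + m - Z (I(Z, m) = (3 + m) - Z = 3 + m - Z)
(-496 + l(2))/(40 + I(9, 3)) = (-496 - 1/(4 + 2))/(40 + (3 + 3 - 1*9)) = (-496 - 1/6)/(40 + (3 + 3 - 9)) = (-496 - 1*⅙)/(40 - 3) = (-496 - ⅙)/37 = -2977/6*1/37 = -2977/222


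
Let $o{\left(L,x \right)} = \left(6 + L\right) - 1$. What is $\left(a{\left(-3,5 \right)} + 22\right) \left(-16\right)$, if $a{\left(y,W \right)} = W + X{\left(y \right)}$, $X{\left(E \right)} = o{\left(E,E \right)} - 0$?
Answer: $-464$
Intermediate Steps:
$o{\left(L,x \right)} = 5 + L$
$X{\left(E \right)} = 5 + E$ ($X{\left(E \right)} = \left(5 + E\right) - 0 = \left(5 + E\right) + 0 = 5 + E$)
$a{\left(y,W \right)} = 5 + W + y$ ($a{\left(y,W \right)} = W + \left(5 + y\right) = 5 + W + y$)
$\left(a{\left(-3,5 \right)} + 22\right) \left(-16\right) = \left(\left(5 + 5 - 3\right) + 22\right) \left(-16\right) = \left(7 + 22\right) \left(-16\right) = 29 \left(-16\right) = -464$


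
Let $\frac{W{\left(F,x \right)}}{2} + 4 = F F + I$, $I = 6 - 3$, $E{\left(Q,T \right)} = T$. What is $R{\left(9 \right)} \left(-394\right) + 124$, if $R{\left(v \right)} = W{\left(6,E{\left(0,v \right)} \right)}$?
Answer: $-27456$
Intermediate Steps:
$I = 3$
$W{\left(F,x \right)} = -2 + 2 F^{2}$ ($W{\left(F,x \right)} = -8 + 2 \left(F F + 3\right) = -8 + 2 \left(F^{2} + 3\right) = -8 + 2 \left(3 + F^{2}\right) = -8 + \left(6 + 2 F^{2}\right) = -2 + 2 F^{2}$)
$R{\left(v \right)} = 70$ ($R{\left(v \right)} = -2 + 2 \cdot 6^{2} = -2 + 2 \cdot 36 = -2 + 72 = 70$)
$R{\left(9 \right)} \left(-394\right) + 124 = 70 \left(-394\right) + 124 = -27580 + 124 = -27456$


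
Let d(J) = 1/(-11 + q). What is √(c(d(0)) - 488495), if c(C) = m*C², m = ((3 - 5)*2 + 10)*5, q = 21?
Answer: I*√48849470/10 ≈ 698.92*I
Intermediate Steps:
m = 30 (m = (-2*2 + 10)*5 = (-4 + 10)*5 = 6*5 = 30)
d(J) = ⅒ (d(J) = 1/(-11 + 21) = 1/10 = ⅒)
c(C) = 30*C²
√(c(d(0)) - 488495) = √(30*(⅒)² - 488495) = √(30*(1/100) - 488495) = √(3/10 - 488495) = √(-4884947/10) = I*√48849470/10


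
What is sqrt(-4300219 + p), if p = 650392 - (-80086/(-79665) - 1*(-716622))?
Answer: I*sqrt(27711728338390215)/79665 ≈ 2089.6*I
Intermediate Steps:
p = -5276293036/79665 (p = 650392 - (-80086*(-1/79665) + 716622) = 650392 - (80086/79665 + 716622) = 650392 - 1*57089771716/79665 = 650392 - 57089771716/79665 = -5276293036/79665 ≈ -66231.)
sqrt(-4300219 + p) = sqrt(-4300219 - 5276293036/79665) = sqrt(-347853239671/79665) = I*sqrt(27711728338390215)/79665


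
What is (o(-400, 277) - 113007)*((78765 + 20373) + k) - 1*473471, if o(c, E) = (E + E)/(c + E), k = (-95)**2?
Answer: -1503568824578/123 ≈ -1.2224e+10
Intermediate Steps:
k = 9025
o(c, E) = 2*E/(E + c) (o(c, E) = (2*E)/(E + c) = 2*E/(E + c))
(o(-400, 277) - 113007)*((78765 + 20373) + k) - 1*473471 = (2*277/(277 - 400) - 113007)*((78765 + 20373) + 9025) - 1*473471 = (2*277/(-123) - 113007)*(99138 + 9025) - 473471 = (2*277*(-1/123) - 113007)*108163 - 473471 = (-554/123 - 113007)*108163 - 473471 = -13900415/123*108163 - 473471 = -1503510587645/123 - 473471 = -1503568824578/123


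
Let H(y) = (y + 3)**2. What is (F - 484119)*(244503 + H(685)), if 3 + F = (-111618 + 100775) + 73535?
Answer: -302522261210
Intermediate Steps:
F = 62689 (F = -3 + ((-111618 + 100775) + 73535) = -3 + (-10843 + 73535) = -3 + 62692 = 62689)
H(y) = (3 + y)**2
(F - 484119)*(244503 + H(685)) = (62689 - 484119)*(244503 + (3 + 685)**2) = -421430*(244503 + 688**2) = -421430*(244503 + 473344) = -421430*717847 = -302522261210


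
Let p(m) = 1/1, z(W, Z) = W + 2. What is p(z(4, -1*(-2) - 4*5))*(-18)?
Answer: -18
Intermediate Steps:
z(W, Z) = 2 + W
p(m) = 1
p(z(4, -1*(-2) - 4*5))*(-18) = 1*(-18) = -18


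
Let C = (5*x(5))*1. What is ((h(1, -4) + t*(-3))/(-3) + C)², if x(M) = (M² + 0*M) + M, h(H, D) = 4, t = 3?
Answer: 207025/9 ≈ 23003.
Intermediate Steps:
x(M) = M + M² (x(M) = (M² + 0) + M = M² + M = M + M²)
C = 150 (C = (5*(5*(1 + 5)))*1 = (5*(5*6))*1 = (5*30)*1 = 150*1 = 150)
((h(1, -4) + t*(-3))/(-3) + C)² = ((4 + 3*(-3))/(-3) + 150)² = ((4 - 9)*(-⅓) + 150)² = (-5*(-⅓) + 150)² = (5/3 + 150)² = (455/3)² = 207025/9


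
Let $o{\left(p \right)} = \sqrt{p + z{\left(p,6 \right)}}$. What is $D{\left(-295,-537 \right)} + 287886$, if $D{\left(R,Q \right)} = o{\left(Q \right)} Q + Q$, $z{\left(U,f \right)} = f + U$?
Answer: $287349 - 1074 i \sqrt{267} \approx 2.8735 \cdot 10^{5} - 17549.0 i$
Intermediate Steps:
$z{\left(U,f \right)} = U + f$
$o{\left(p \right)} = \sqrt{6 + 2 p}$ ($o{\left(p \right)} = \sqrt{p + \left(p + 6\right)} = \sqrt{p + \left(6 + p\right)} = \sqrt{6 + 2 p}$)
$D{\left(R,Q \right)} = Q + Q \sqrt{6 + 2 Q}$ ($D{\left(R,Q \right)} = \sqrt{6 + 2 Q} Q + Q = Q \sqrt{6 + 2 Q} + Q = Q + Q \sqrt{6 + 2 Q}$)
$D{\left(-295,-537 \right)} + 287886 = - 537 \left(1 + \sqrt{6 + 2 \left(-537\right)}\right) + 287886 = - 537 \left(1 + \sqrt{6 - 1074}\right) + 287886 = - 537 \left(1 + \sqrt{-1068}\right) + 287886 = - 537 \left(1 + 2 i \sqrt{267}\right) + 287886 = \left(-537 - 1074 i \sqrt{267}\right) + 287886 = 287349 - 1074 i \sqrt{267}$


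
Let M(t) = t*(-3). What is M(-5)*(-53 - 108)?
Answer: -2415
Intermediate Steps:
M(t) = -3*t
M(-5)*(-53 - 108) = (-3*(-5))*(-53 - 108) = 15*(-161) = -2415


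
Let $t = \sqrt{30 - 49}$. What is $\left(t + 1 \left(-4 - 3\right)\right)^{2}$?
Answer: $\left(7 - i \sqrt{19}\right)^{2} \approx 30.0 - 61.025 i$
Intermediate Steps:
$t = i \sqrt{19}$ ($t = \sqrt{-19} = i \sqrt{19} \approx 4.3589 i$)
$\left(t + 1 \left(-4 - 3\right)\right)^{2} = \left(i \sqrt{19} + 1 \left(-4 - 3\right)\right)^{2} = \left(i \sqrt{19} + 1 \left(-7\right)\right)^{2} = \left(i \sqrt{19} - 7\right)^{2} = \left(-7 + i \sqrt{19}\right)^{2}$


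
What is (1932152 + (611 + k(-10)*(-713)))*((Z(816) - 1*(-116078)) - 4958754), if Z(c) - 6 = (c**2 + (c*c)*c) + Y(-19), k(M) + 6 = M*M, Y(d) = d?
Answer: 1005936020287283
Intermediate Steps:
k(M) = -6 + M**2 (k(M) = -6 + M*M = -6 + M**2)
Z(c) = -13 + c**2 + c**3 (Z(c) = 6 + ((c**2 + (c*c)*c) - 19) = 6 + ((c**2 + c**2*c) - 19) = 6 + ((c**2 + c**3) - 19) = 6 + (-19 + c**2 + c**3) = -13 + c**2 + c**3)
(1932152 + (611 + k(-10)*(-713)))*((Z(816) - 1*(-116078)) - 4958754) = (1932152 + (611 + (-6 + (-10)**2)*(-713)))*(((-13 + 816**2 + 816**3) - 1*(-116078)) - 4958754) = (1932152 + (611 + (-6 + 100)*(-713)))*(((-13 + 665856 + 543338496) + 116078) - 4958754) = (1932152 + (611 + 94*(-713)))*((544004339 + 116078) - 4958754) = (1932152 + (611 - 67022))*(544120417 - 4958754) = (1932152 - 66411)*539161663 = 1865741*539161663 = 1005936020287283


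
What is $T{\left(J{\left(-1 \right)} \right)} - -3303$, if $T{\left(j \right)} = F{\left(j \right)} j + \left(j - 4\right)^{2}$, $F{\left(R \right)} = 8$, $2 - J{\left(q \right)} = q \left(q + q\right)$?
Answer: $3319$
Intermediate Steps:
$J{\left(q \right)} = 2 - 2 q^{2}$ ($J{\left(q \right)} = 2 - q \left(q + q\right) = 2 - q 2 q = 2 - 2 q^{2}$)
$T{\left(j \right)} = \left(-4 + j\right)^{2} + 8 j$ ($T{\left(j \right)} = 8 j + \left(j - 4\right)^{2} = 8 j + \left(-4 + j\right)^{2} = \left(-4 + j\right)^{2} + 8 j$)
$T{\left(J{\left(-1 \right)} \right)} - -3303 = \left(16 + \left(2 - 2 \left(-1\right)^{2}\right)^{2}\right) - -3303 = \left(16 + \left(2 - 2\right)^{2}\right) + 3303 = \left(16 + 0^{2}\right) + 3303 = \left(16 + 0\right) + 3303 = 16 + 3303 = 3319$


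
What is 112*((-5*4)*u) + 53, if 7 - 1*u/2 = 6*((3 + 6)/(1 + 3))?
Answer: 29173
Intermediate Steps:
u = -13 (u = 14 - 12*(3 + 6)/(1 + 3) = 14 - 12*9/4 = 14 - 2*27/2 = 14 - 27 = -13)
112*((-5*4)*u) + 53 = 112*(-5*4*(-13)) + 53 = 112*(-20*(-13)) + 53 = 112*260 + 53 = 29120 + 53 = 29173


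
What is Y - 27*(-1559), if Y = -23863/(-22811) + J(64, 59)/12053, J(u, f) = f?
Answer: 11573379764007/274940983 ≈ 42094.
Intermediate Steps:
Y = 288966588/274940983 (Y = -23863/(-22811) + 59/12053 = -23863*(-1/22811) + 59*(1/12053) = 23863/22811 + 59/12053 = 288966588/274940983 ≈ 1.0510)
Y - 27*(-1559) = 288966588/274940983 - 27*(-1559) = 288966588/274940983 - 1*(-42093) = 288966588/274940983 + 42093 = 11573379764007/274940983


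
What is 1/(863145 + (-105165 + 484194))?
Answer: 1/1242174 ≈ 8.0504e-7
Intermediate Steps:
1/(863145 + (-105165 + 484194)) = 1/(863145 + 379029) = 1/1242174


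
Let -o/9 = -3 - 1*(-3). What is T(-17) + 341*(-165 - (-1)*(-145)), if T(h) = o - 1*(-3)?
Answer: -105707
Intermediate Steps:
o = 0 (o = -9*(-3 - 1*(-3)) = -9*(-3 + 3) = -9*0 = 0)
T(h) = 3 (T(h) = 0 - 1*(-3) = 0 + 3 = 3)
T(-17) + 341*(-165 - (-1)*(-145)) = 3 + 341*(-165 - (-1)*(-145)) = 3 + 341*(-165 - 1*145) = 3 + 341*(-165 - 145) = 3 + 341*(-310) = 3 - 105710 = -105707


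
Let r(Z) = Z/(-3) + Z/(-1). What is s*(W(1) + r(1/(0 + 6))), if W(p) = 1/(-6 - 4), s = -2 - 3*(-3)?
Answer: -203/90 ≈ -2.2556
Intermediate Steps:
r(Z) = -4*Z/3 (r(Z) = Z*(-⅓) + Z*(-1) = -Z/3 - Z = -4*Z/3)
s = 7 (s = -2 + 9 = 7)
W(p) = -⅒ (W(p) = 1/(-10) = -⅒)
s*(W(1) + r(1/(0 + 6))) = 7*(-⅒ - 4/(3*(0 + 6))) = 7*(-⅒ - 4/3/6) = 7*(-⅒ - 4/3*⅙) = 7*(-⅒ - 2/9) = 7*(-29/90) = -203/90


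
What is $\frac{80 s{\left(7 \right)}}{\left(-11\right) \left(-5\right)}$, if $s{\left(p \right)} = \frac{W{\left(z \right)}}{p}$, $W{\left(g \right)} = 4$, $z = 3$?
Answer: $\frac{64}{77} \approx 0.83117$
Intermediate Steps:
$s{\left(p \right)} = \frac{4}{p}$
$\frac{80 s{\left(7 \right)}}{\left(-11\right) \left(-5\right)} = \frac{80 \cdot \frac{4}{7}}{\left(-11\right) \left(-5\right)} = \frac{80 \cdot 4 \cdot \frac{1}{7}}{55} = 80 \cdot \frac{4}{7} \cdot \frac{1}{55} = \frac{320}{7} \cdot \frac{1}{55} = \frac{64}{77}$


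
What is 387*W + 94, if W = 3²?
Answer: 3577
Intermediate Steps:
W = 9
387*W + 94 = 387*9 + 94 = 3483 + 94 = 3577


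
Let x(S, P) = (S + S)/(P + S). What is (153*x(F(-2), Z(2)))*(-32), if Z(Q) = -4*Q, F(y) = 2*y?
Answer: -3264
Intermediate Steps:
x(S, P) = 2*S/(P + S) (x(S, P) = (2*S)/(P + S) = 2*S/(P + S))
(153*x(F(-2), Z(2)))*(-32) = (153*(2*(2*(-2))/(-4*2 + 2*(-2))))*(-32) = (153*(2*(-4)/(-8 - 4)))*(-32) = (153*(2*(-4)/(-12)))*(-32) = (153*(2*(-4)*(-1/12)))*(-32) = (153*(2/3))*(-32) = 102*(-32) = -3264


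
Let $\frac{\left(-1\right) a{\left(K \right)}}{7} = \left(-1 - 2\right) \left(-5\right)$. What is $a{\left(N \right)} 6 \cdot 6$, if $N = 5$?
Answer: $-3780$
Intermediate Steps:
$a{\left(K \right)} = -105$ ($a{\left(K \right)} = - 7 \left(-1 - 2\right) \left(-5\right) = - 7 \left(\left(-3\right) \left(-5\right)\right) = \left(-7\right) 15 = -105$)
$a{\left(N \right)} 6 \cdot 6 = \left(-105\right) 6 \cdot 6 = \left(-630\right) 6 = -3780$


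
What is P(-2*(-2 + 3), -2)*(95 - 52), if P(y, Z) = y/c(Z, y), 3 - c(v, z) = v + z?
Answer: -86/7 ≈ -12.286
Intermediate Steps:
c(v, z) = 3 - v - z (c(v, z) = 3 - (v + z) = 3 + (-v - z) = 3 - v - z)
P(y, Z) = y/(3 - Z - y)
P(-2*(-2 + 3), -2)*(95 - 52) = (-(-2*(-2 + 3))/(-3 - 2 - 2*(-2 + 3)))*(95 - 52) = -(-2*1)/(-3 - 2 - 2*1)*43 = -1*(-2)/(-3 - 2 - 2)*43 = -1*(-2)/(-7)*43 = -1*(-2)*(-⅐)*43 = -2/7*43 = -86/7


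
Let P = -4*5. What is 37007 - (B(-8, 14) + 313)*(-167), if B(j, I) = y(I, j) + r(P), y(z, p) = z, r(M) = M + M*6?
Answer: 68236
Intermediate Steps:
P = -20
r(M) = 7*M (r(M) = M + 6*M = 7*M)
B(j, I) = -140 + I (B(j, I) = I + 7*(-20) = I - 140 = -140 + I)
37007 - (B(-8, 14) + 313)*(-167) = 37007 - ((-140 + 14) + 313)*(-167) = 37007 - (-126 + 313)*(-167) = 37007 - 187*(-167) = 37007 - 1*(-31229) = 37007 + 31229 = 68236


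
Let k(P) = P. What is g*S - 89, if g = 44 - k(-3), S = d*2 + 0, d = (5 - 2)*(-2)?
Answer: -653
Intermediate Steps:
d = -6 (d = 3*(-2) = -6)
S = -12 (S = -6*2 + 0 = -12 + 0 = -12)
g = 47 (g = 44 - 1*(-3) = 44 + 3 = 47)
g*S - 89 = 47*(-12) - 89 = -564 - 89 = -653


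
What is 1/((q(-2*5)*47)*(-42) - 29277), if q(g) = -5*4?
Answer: 1/10203 ≈ 9.8010e-5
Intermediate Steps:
q(g) = -20
1/((q(-2*5)*47)*(-42) - 29277) = 1/(-20*47*(-42) - 29277) = 1/(-940*(-42) - 29277) = 1/(39480 - 29277) = 1/10203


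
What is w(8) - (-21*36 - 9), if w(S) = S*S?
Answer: 829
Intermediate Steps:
w(S) = S²
w(8) - (-21*36 - 9) = 8² - (-21*36 - 9) = 64 - (-756 - 9) = 64 - 1*(-765) = 64 + 765 = 829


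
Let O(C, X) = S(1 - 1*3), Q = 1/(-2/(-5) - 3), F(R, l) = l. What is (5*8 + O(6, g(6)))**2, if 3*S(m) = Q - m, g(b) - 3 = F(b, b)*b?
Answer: 277729/169 ≈ 1643.4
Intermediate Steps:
Q = -5/13 (Q = 1/(-2*(-1/5) - 3) = 1/(2/5 - 3) = 1/(-13/5) = -5/13 ≈ -0.38462)
g(b) = 3 + b**2 (g(b) = 3 + b*b = 3 + b**2)
S(m) = -5/39 - m/3 (S(m) = (-5/13 - m)/3 = -5/39 - m/3)
O(C, X) = 7/13 (O(C, X) = -5/39 - (1 - 1*3)/3 = -5/39 - (1 - 3)/3 = -5/39 - 1/3*(-2) = -5/39 + 2/3 = 7/13)
(5*8 + O(6, g(6)))**2 = (5*8 + 7/13)**2 = (40 + 7/13)**2 = (527/13)**2 = 277729/169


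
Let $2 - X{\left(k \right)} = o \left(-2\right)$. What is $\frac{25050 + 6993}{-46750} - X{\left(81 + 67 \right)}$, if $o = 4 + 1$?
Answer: $- \frac{53913}{4250} \approx -12.685$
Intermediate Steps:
$o = 5$
$X{\left(k \right)} = 12$ ($X{\left(k \right)} = 2 - 5 \left(-2\right) = 2 - -10 = 2 + 10 = 12$)
$\frac{25050 + 6993}{-46750} - X{\left(81 + 67 \right)} = \frac{25050 + 6993}{-46750} - 12 = 32043 \left(- \frac{1}{46750}\right) - 12 = - \frac{2913}{4250} - 12 = - \frac{53913}{4250}$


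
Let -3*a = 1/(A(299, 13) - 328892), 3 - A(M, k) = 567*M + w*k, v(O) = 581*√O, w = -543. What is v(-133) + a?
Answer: 1/1474089 + 581*I*√133 ≈ 6.7838e-7 + 6700.4*I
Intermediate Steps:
A(M, k) = 3 - 567*M + 543*k (A(M, k) = 3 - (567*M - 543*k) = 3 - (-543*k + 567*M) = 3 + (-567*M + 543*k) = 3 - 567*M + 543*k)
a = 1/1474089 (a = -1/(3*((3 - 567*299 + 543*13) - 328892)) = -1/(3*((3 - 169533 + 7059) - 328892)) = -1/(3*(-162471 - 328892)) = -⅓/(-491363) = -⅓*(-1/491363) = 1/1474089 ≈ 6.7838e-7)
v(-133) + a = 581*√(-133) + 1/1474089 = 581*(I*√133) + 1/1474089 = 581*I*√133 + 1/1474089 = 1/1474089 + 581*I*√133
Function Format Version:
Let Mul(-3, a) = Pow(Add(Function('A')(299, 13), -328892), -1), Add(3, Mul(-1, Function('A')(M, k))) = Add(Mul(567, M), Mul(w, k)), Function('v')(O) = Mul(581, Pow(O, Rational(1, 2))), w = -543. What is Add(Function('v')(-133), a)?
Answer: Add(Rational(1, 1474089), Mul(581, I, Pow(133, Rational(1, 2)))) ≈ Add(6.7838e-7, Mul(6700.4, I))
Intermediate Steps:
Function('A')(M, k) = Add(3, Mul(-567, M), Mul(543, k)) (Function('A')(M, k) = Add(3, Mul(-1, Add(Mul(567, M), Mul(-543, k)))) = Add(3, Mul(-1, Add(Mul(-543, k), Mul(567, M)))) = Add(3, Add(Mul(-567, M), Mul(543, k))) = Add(3, Mul(-567, M), Mul(543, k)))
a = Rational(1, 1474089) (a = Mul(Rational(-1, 3), Pow(Add(Add(3, Mul(-567, 299), Mul(543, 13)), -328892), -1)) = Mul(Rational(-1, 3), Pow(Add(Add(3, -169533, 7059), -328892), -1)) = Mul(Rational(-1, 3), Pow(Add(-162471, -328892), -1)) = Mul(Rational(-1, 3), Pow(-491363, -1)) = Mul(Rational(-1, 3), Rational(-1, 491363)) = Rational(1, 1474089) ≈ 6.7838e-7)
Add(Function('v')(-133), a) = Add(Mul(581, Pow(-133, Rational(1, 2))), Rational(1, 1474089)) = Add(Mul(581, Mul(I, Pow(133, Rational(1, 2)))), Rational(1, 1474089)) = Add(Mul(581, I, Pow(133, Rational(1, 2))), Rational(1, 1474089)) = Add(Rational(1, 1474089), Mul(581, I, Pow(133, Rational(1, 2))))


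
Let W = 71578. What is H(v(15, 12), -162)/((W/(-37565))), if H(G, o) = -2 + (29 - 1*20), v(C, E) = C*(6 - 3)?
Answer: -262955/71578 ≈ -3.6737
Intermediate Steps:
v(C, E) = 3*C (v(C, E) = C*3 = 3*C)
H(G, o) = 7 (H(G, o) = -2 + (29 - 20) = -2 + 9 = 7)
H(v(15, 12), -162)/((W/(-37565))) = 7/((71578/(-37565))) = 7/((71578*(-1/37565))) = 7/(-71578/37565) = 7*(-37565/71578) = -262955/71578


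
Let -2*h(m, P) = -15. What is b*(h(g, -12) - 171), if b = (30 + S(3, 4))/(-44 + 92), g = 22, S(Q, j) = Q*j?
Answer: -2289/16 ≈ -143.06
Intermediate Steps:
b = 7/8 (b = (30 + 3*4)/(-44 + 92) = (30 + 12)/48 = 42*(1/48) = 7/8 ≈ 0.87500)
h(m, P) = 15/2 (h(m, P) = -½*(-15) = 15/2)
b*(h(g, -12) - 171) = 7*(15/2 - 171)/8 = (7/8)*(-327/2) = -2289/16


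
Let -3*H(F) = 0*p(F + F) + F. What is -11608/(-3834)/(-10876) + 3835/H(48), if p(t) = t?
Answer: -19989281921/83397168 ≈ -239.69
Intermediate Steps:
H(F) = -F/3 (H(F) = -(0*(F + F) + F)/3 = -(0*(2*F) + F)/3 = -(0 + F)/3 = -F/3)
-11608/(-3834)/(-10876) + 3835/H(48) = -11608/(-3834)/(-10876) + 3835/((-⅓*48)) = -11608*(-1/3834)*(-1/10876) + 3835/(-16) = (5804/1917)*(-1/10876) + 3835*(-1/16) = -1451/5212323 - 3835/16 = -19989281921/83397168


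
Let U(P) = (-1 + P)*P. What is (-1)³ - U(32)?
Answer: -993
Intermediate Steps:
U(P) = P*(-1 + P)
(-1)³ - U(32) = (-1)³ - 32*(-1 + 32) = -1 - 32*31 = -1 - 1*992 = -1 - 992 = -993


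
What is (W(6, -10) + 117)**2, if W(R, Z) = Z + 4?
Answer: 12321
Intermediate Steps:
W(R, Z) = 4 + Z
(W(6, -10) + 117)**2 = ((4 - 10) + 117)**2 = (-6 + 117)**2 = 111**2 = 12321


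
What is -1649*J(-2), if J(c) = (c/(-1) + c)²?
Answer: 0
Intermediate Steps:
J(c) = 0 (J(c) = (c*(-1) + c)² = (-c + c)² = 0² = 0)
-1649*J(-2) = -1649*0 = 0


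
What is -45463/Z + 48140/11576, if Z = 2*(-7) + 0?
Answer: 32934603/10129 ≈ 3251.5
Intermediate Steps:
Z = -14 (Z = -14 + 0 = -14)
-45463/Z + 48140/11576 = -45463/(-14) + 48140/11576 = -45463*(-1/14) + 48140*(1/11576) = 45463/14 + 12035/2894 = 32934603/10129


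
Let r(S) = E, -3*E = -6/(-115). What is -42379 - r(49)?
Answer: -4873583/115 ≈ -42379.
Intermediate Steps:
E = -2/115 (E = -(-2)/(-115) = -(-2)*(-1)/115 = -⅓*6/115 = -2/115 ≈ -0.017391)
r(S) = -2/115
-42379 - r(49) = -42379 - 1*(-2/115) = -42379 + 2/115 = -4873583/115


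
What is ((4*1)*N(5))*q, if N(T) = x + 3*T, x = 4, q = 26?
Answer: 1976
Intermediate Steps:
N(T) = 4 + 3*T
((4*1)*N(5))*q = ((4*1)*(4 + 3*5))*26 = (4*(4 + 15))*26 = (4*19)*26 = 76*26 = 1976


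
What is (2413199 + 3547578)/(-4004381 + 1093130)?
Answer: -5960777/2911251 ≈ -2.0475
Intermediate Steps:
(2413199 + 3547578)/(-4004381 + 1093130) = 5960777/(-2911251) = 5960777*(-1/2911251) = -5960777/2911251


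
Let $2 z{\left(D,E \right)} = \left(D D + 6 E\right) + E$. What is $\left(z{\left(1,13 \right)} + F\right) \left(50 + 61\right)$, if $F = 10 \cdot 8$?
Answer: $13986$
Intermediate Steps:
$z{\left(D,E \right)} = \frac{D^{2}}{2} + \frac{7 E}{2}$ ($z{\left(D,E \right)} = \frac{\left(D D + 6 E\right) + E}{2} = \frac{\left(D^{2} + 6 E\right) + E}{2} = \frac{D^{2} + 7 E}{2} = \frac{D^{2}}{2} + \frac{7 E}{2}$)
$F = 80$
$\left(z{\left(1,13 \right)} + F\right) \left(50 + 61\right) = \left(\left(\frac{1^{2}}{2} + \frac{7}{2} \cdot 13\right) + 80\right) \left(50 + 61\right) = \left(\left(\frac{1}{2} \cdot 1 + \frac{91}{2}\right) + 80\right) 111 = \left(\left(\frac{1}{2} + \frac{91}{2}\right) + 80\right) 111 = \left(46 + 80\right) 111 = 126 \cdot 111 = 13986$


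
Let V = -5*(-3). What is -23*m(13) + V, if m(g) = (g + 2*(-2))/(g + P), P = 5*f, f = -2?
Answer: -54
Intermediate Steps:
V = 15
P = -10 (P = 5*(-2) = -10)
m(g) = (-4 + g)/(-10 + g) (m(g) = (g + 2*(-2))/(g - 10) = (g - 4)/(-10 + g) = (-4 + g)/(-10 + g))
-23*m(13) + V = -23*(-4 + 13)/(-10 + 13) + 15 = -23*9/3 + 15 = -23*3 + 15 = -69 + 15 = -54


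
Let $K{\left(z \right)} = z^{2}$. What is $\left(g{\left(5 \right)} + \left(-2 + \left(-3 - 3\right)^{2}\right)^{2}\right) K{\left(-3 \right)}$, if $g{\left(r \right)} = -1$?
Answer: $10395$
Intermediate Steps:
$\left(g{\left(5 \right)} + \left(-2 + \left(-3 - 3\right)^{2}\right)^{2}\right) K{\left(-3 \right)} = \left(-1 + \left(-2 + \left(-3 - 3\right)^{2}\right)^{2}\right) \left(-3\right)^{2} = \left(-1 + \left(-2 + \left(-6\right)^{2}\right)^{2}\right) 9 = \left(-1 + \left(-2 + 36\right)^{2}\right) 9 = \left(-1 + 34^{2}\right) 9 = \left(-1 + 1156\right) 9 = 1155 \cdot 9 = 10395$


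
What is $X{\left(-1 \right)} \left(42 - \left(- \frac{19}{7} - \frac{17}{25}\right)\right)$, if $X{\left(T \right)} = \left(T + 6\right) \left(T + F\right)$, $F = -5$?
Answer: $- \frac{47664}{35} \approx -1361.8$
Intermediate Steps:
$X{\left(T \right)} = \left(-5 + T\right) \left(6 + T\right)$ ($X{\left(T \right)} = \left(T + 6\right) \left(T - 5\right) = \left(6 + T\right) \left(-5 + T\right) = \left(-5 + T\right) \left(6 + T\right)$)
$X{\left(-1 \right)} \left(42 - \left(- \frac{19}{7} - \frac{17}{25}\right)\right) = \left(-30 - 1 + \left(-1\right)^{2}\right) \left(42 - \left(- \frac{19}{7} - \frac{17}{25}\right)\right) = \left(-30 - 1 + 1\right) \left(42 - - \frac{594}{175}\right) = - 30 \left(42 + \left(\frac{19}{7} + \frac{17}{25}\right)\right) = - 30 \left(42 + \frac{594}{175}\right) = \left(-30\right) \frac{7944}{175} = - \frac{47664}{35}$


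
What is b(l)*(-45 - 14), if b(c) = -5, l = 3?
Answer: 295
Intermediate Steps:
b(l)*(-45 - 14) = -5*(-45 - 14) = -5*(-59) = 295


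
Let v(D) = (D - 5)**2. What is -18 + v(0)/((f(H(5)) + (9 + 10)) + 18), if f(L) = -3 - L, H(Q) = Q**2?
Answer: -137/9 ≈ -15.222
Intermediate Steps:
v(D) = (-5 + D)**2
-18 + v(0)/((f(H(5)) + (9 + 10)) + 18) = -18 + (-5 + 0)**2/(((-3 - 1*5**2) + (9 + 10)) + 18) = -18 + (-5)**2/(((-3 - 1*25) + 19) + 18) = -18 + 25/(((-3 - 25) + 19) + 18) = -18 + 25/((-28 + 19) + 18) = -18 + 25/(-9 + 18) = -18 + 25/9 = -137/9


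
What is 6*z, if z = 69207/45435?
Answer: 138414/15145 ≈ 9.1393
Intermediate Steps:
z = 23069/15145 (z = 69207*(1/45435) = 23069/15145 ≈ 1.5232)
6*z = 6*(23069/15145) = 138414/15145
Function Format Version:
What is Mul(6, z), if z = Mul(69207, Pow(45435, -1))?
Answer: Rational(138414, 15145) ≈ 9.1393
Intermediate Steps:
z = Rational(23069, 15145) (z = Mul(69207, Rational(1, 45435)) = Rational(23069, 15145) ≈ 1.5232)
Mul(6, z) = Mul(6, Rational(23069, 15145)) = Rational(138414, 15145)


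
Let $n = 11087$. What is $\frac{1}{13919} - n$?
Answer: $- \frac{154319952}{13919} \approx -11087.0$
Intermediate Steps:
$\frac{1}{13919} - n = \frac{1}{13919} - 11087 = - \frac{154319952}{13919}$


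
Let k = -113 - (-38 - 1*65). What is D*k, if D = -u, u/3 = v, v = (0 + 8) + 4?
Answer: 360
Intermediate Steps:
v = 12 (v = 8 + 4 = 12)
u = 36 (u = 3*12 = 36)
k = -10 (k = -113 - (-38 - 65) = -113 - 1*(-103) = -113 + 103 = -10)
D = -36 (D = -1*36 = -36)
D*k = -36*(-10) = 360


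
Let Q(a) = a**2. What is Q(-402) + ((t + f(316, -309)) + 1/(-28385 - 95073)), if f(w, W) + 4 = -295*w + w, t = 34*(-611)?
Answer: 5916354275/123458 ≈ 47922.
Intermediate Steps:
t = -20774
f(w, W) = -4 - 294*w (f(w, W) = -4 + (-295*w + w) = -4 - 294*w)
Q(-402) + ((t + f(316, -309)) + 1/(-28385 - 95073)) = (-402)**2 + ((-20774 + (-4 - 294*316)) + 1/(-28385 - 95073)) = 161604 + ((-20774 + (-4 - 92904)) + 1/(-123458)) = 161604 + ((-20774 - 92908) - 1/123458) = 161604 + (-113682 - 1/123458) = 161604 - 14034952357/123458 = 5916354275/123458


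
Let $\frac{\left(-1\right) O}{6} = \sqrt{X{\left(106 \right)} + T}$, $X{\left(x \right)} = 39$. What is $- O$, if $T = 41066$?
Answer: $6 \sqrt{41105} \approx 1216.5$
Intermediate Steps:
$O = - 6 \sqrt{41105}$ ($O = - 6 \sqrt{39 + 41066} = - 6 \sqrt{41105} \approx -1216.5$)
$- O = - \left(-6\right) \sqrt{41105} = 6 \sqrt{41105}$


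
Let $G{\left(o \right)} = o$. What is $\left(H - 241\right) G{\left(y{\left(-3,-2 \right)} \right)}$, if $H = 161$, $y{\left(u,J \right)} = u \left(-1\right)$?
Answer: $-240$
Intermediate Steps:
$y{\left(u,J \right)} = - u$
$\left(H - 241\right) G{\left(y{\left(-3,-2 \right)} \right)} = \left(161 - 241\right) \left(\left(-1\right) \left(-3\right)\right) = \left(-80\right) 3 = -240$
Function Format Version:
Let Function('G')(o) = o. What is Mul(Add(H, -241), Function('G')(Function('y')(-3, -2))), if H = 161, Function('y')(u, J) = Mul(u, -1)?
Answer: -240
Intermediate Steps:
Function('y')(u, J) = Mul(-1, u)
Mul(Add(H, -241), Function('G')(Function('y')(-3, -2))) = Mul(Add(161, -241), Mul(-1, -3)) = Mul(-80, 3) = -240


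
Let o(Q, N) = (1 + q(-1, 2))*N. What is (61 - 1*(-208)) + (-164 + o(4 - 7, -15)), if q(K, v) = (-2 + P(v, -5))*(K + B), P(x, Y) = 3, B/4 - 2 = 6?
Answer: -375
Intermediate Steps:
B = 32 (B = 8 + 4*6 = 8 + 24 = 32)
q(K, v) = 32 + K (q(K, v) = (-2 + 3)*(K + 32) = 1*(32 + K) = 32 + K)
o(Q, N) = 32*N (o(Q, N) = (1 + (32 - 1))*N = (1 + 31)*N = 32*N)
(61 - 1*(-208)) + (-164 + o(4 - 7, -15)) = (61 - 1*(-208)) + (-164 + 32*(-15)) = (61 + 208) + (-164 - 480) = 269 - 644 = -375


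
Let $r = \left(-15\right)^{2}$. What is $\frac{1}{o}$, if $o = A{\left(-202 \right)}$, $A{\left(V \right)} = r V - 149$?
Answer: $- \frac{1}{45599} \approx -2.193 \cdot 10^{-5}$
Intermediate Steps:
$r = 225$
$A{\left(V \right)} = -149 + 225 V$ ($A{\left(V \right)} = 225 V - 149 = -149 + 225 V$)
$o = -45599$ ($o = -149 + 225 \left(-202\right) = -149 - 45450 = -45599$)
$\frac{1}{o} = \frac{1}{-45599} = - \frac{1}{45599}$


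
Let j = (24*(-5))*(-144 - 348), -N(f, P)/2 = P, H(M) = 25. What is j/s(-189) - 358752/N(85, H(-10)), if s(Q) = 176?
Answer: 2065386/275 ≈ 7510.5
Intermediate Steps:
N(f, P) = -2*P
j = 59040 (j = -120*(-492) = 59040)
j/s(-189) - 358752/N(85, H(-10)) = 59040/176 - 358752/((-2*25)) = 59040*(1/176) - 358752/(-50) = 3690/11 - 358752*(-1/50) = 3690/11 + 179376/25 = 2065386/275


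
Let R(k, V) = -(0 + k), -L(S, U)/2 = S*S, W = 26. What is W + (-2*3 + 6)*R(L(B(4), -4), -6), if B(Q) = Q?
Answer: 26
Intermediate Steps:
L(S, U) = -2*S**2 (L(S, U) = -2*S*S = -2*S**2)
R(k, V) = -k
W + (-2*3 + 6)*R(L(B(4), -4), -6) = 26 + (-2*3 + 6)*(-(-2)*4**2) = 26 + (-6 + 6)*(-(-2)*16) = 26 + 0*(-1*(-32)) = 26 + 0*32 = 26 + 0 = 26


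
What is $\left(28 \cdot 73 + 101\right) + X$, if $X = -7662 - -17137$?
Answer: $11620$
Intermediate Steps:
$X = 9475$ ($X = -7662 + 17137 = 9475$)
$\left(28 \cdot 73 + 101\right) + X = \left(28 \cdot 73 + 101\right) + 9475 = \left(2044 + 101\right) + 9475 = 2145 + 9475 = 11620$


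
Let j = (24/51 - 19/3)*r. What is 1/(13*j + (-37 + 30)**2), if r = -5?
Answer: 51/21934 ≈ 0.0023252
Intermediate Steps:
j = 1495/51 (j = (24/51 - 19/3)*(-5) = (24*(1/51) - 19*1/3)*(-5) = (8/17 - 19/3)*(-5) = -299/51*(-5) = 1495/51 ≈ 29.314)
1/(13*j + (-37 + 30)**2) = 1/(13*(1495/51) + (-37 + 30)**2) = 1/(19435/51 + (-7)**2) = 1/(19435/51 + 49) = 1/(21934/51) = 51/21934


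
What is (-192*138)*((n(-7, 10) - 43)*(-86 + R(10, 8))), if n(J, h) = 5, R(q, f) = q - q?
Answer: -86588928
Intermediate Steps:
R(q, f) = 0
(-192*138)*((n(-7, 10) - 43)*(-86 + R(10, 8))) = (-192*138)*((5 - 43)*(-86 + 0)) = -(-1006848)*(-86) = -26496*3268 = -86588928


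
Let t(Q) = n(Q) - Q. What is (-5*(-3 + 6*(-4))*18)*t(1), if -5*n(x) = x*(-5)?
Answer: 0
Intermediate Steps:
n(x) = x (n(x) = -x*(-5)/5 = -(-1)*x = x)
t(Q) = 0 (t(Q) = Q - Q = 0)
(-5*(-3 + 6*(-4))*18)*t(1) = (-5*(-3 + 6*(-4))*18)*0 = (-5*(-3 - 24)*18)*0 = (-5*(-27)*18)*0 = (135*18)*0 = 2430*0 = 0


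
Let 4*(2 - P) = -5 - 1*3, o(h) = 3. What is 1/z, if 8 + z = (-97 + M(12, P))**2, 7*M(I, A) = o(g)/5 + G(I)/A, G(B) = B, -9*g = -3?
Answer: 1225/11394329 ≈ 0.00010751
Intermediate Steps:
g = 1/3 (g = -1/9*(-3) = 1/3 ≈ 0.33333)
P = 4 (P = 2 - (-5 - 1*3)/4 = 2 - (-5 - 3)/4 = 2 - 1/4*(-8) = 2 + 2 = 4)
M(I, A) = 3/35 + I/(7*A) (M(I, A) = (3/5 + I/A)/7 = 3/35 + I/(7*A))
z = 11394329/1225 (z = -8 + (-97 + (3/35 + (1/7)*12/4))**2 = -8 + (-97 + (3/35 + (1/7)*12*(1/4)))**2 = -8 + (-97 + (3/35 + 3/7))**2 = -8 + (-97 + 18/35)**2 = -8 + (-3377/35)**2 = -8 + 11404129/1225 = 11394329/1225 ≈ 9301.5)
1/z = 1/(11394329/1225) = 1225/11394329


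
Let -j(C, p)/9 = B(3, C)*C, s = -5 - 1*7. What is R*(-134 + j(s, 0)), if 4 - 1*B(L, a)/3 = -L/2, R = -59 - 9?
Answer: -112064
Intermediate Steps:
R = -68
B(L, a) = 12 + 3*L/2 (B(L, a) = 12 - (-3)*L/2 = 12 + 3*L/2)
s = -12 (s = -5 - 7 = -12)
j(C, p) = -297*C/2 (j(C, p) = -9*(12 + (3/2)*3)*C = -9*(12 + 9/2)*C = -297*C/2)
R*(-134 + j(s, 0)) = -68*(-134 - 297/2*(-12)) = -68*(-134 + 1782) = -68*1648 = -112064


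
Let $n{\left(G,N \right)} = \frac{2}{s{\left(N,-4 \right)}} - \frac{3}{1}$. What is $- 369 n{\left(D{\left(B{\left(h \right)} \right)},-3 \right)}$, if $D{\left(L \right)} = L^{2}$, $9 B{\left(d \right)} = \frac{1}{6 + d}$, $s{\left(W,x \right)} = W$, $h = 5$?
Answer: $1353$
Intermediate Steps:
$B{\left(d \right)} = \frac{1}{9 \left(6 + d\right)}$
$n{\left(G,N \right)} = -3 + \frac{2}{N}$ ($n{\left(G,N \right)} = \frac{2}{N} - \frac{3}{1} = \frac{2}{N} - 3 = -3 + \frac{2}{N}$)
$- 369 n{\left(D{\left(B{\left(h \right)} \right)},-3 \right)} = - 369 \left(-3 + \frac{2}{-3}\right) = - 369 \left(-3 + 2 \left(- \frac{1}{3}\right)\right) = - 369 \left(-3 - \frac{2}{3}\right) = \left(-369\right) \left(- \frac{11}{3}\right) = 1353$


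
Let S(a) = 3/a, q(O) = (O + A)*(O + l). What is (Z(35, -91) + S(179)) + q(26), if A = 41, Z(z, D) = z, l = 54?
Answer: 965708/179 ≈ 5395.0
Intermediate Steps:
q(O) = (41 + O)*(54 + O) (q(O) = (O + 41)*(O + 54) = (41 + O)*(54 + O))
(Z(35, -91) + S(179)) + q(26) = (35 + 3/179) + (2214 + 26**2 + 95*26) = (35 + 3*(1/179)) + (2214 + 676 + 2470) = (35 + 3/179) + 5360 = 6268/179 + 5360 = 965708/179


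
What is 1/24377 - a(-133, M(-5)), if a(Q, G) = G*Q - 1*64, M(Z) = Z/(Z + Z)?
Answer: 6362399/48754 ≈ 130.50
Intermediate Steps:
M(Z) = ½ (M(Z) = Z/((2*Z)) = (1/(2*Z))*Z = ½)
a(Q, G) = -64 + G*Q (a(Q, G) = G*Q - 64 = -64 + G*Q)
1/24377 - a(-133, M(-5)) = 1/24377 - (-64 + (½)*(-133)) = 1/24377 - (-64 - 133/2) = 1/24377 - 1*(-261/2) = 1/24377 + 261/2 = 6362399/48754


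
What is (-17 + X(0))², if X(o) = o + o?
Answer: 289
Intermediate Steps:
X(o) = 2*o
(-17 + X(0))² = (-17 + 2*0)² = (-17 + 0)² = (-17)² = 289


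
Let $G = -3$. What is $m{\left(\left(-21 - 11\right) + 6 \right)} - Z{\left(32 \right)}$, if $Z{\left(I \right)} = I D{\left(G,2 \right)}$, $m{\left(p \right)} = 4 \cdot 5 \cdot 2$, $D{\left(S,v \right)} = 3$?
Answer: $-56$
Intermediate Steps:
$m{\left(p \right)} = 40$ ($m{\left(p \right)} = 20 \cdot 2 = 40$)
$Z{\left(I \right)} = 3 I$ ($Z{\left(I \right)} = I 3 = 3 I$)
$m{\left(\left(-21 - 11\right) + 6 \right)} - Z{\left(32 \right)} = 40 - 3 \cdot 32 = 40 - 96 = -56$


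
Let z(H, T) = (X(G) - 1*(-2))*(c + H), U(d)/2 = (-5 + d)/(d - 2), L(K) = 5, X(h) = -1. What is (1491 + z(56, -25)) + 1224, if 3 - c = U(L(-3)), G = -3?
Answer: 2774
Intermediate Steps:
U(d) = 2*(-5 + d)/(-2 + d) (U(d) = 2*((-5 + d)/(d - 2)) = 2*((-5 + d)/(-2 + d)) = 2*(-5 + d)/(-2 + d))
c = 3 (c = 3 - 2*(-5 + 5)/(-2 + 5) = 3 - 2*0/3 = 3 - 1*0 = 3 + 0 = 3)
z(H, T) = 3 + H (z(H, T) = (-1 - 1*(-2))*(3 + H) = (-1 + 2)*(3 + H) = 1*(3 + H) = 3 + H)
(1491 + z(56, -25)) + 1224 = (1491 + (3 + 56)) + 1224 = (1491 + 59) + 1224 = 1550 + 1224 = 2774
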